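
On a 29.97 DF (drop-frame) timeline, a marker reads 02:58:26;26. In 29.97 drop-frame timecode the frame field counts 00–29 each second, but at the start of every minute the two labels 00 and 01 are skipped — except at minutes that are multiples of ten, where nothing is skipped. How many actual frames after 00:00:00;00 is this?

320884

As if non-drop at 30 labels/s: (2 × 3600 + 58 × 60 + 26) × 30 + 26 = 321206.
Minute boundaries passed: 178; those not divisible by 10: 178 − 17 = 161; dropped labels = 2 × 161 = 322.
Actual frame index = 321206 − 322 = 320884.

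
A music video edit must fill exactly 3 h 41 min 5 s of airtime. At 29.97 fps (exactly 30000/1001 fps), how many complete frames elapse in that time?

397552 frames

3 h 41 min 5 s = 13265 s.
Frames = 13265 × 30000/1001 = 56850000/143 ≈ 397552.4476.
Complete frames: 397552.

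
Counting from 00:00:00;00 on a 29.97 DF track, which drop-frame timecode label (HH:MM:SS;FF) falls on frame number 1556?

Ten DF minutes hold 17982 frames, so frame 1556 lies in block 0 (frames 0–17981) with 1556 frames into that block.
The block's first minute is 1800 frames and the rest 1798 each; 1556 frames reaches minute 0, so 0 × 18 + 0 × 2 = 0 labels have been skipped so far.
Adding those back, label number 1556 + 0 = 1556 at 30 labels/s is 51 s + 26 f = 0 h 0 min 51 s frame 26, i.e. 00:00:51;26.

00:00:51;26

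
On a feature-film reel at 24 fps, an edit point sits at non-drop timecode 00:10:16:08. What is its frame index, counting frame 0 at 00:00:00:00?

14792

Total seconds to the label: (0 × 3600 + 10 × 60 + 16) = 616.
Frame index = 616 × 24 + 8 = 14792.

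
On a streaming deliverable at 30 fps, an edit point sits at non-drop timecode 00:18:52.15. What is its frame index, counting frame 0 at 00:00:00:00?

Total seconds to the label: (0 × 3600 + 18 × 60 + 52) = 1132.
Frame index = 1132 × 30 + 15 = 33975.

frame 33975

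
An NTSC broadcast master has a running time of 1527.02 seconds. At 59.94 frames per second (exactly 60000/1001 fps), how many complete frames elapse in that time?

Frames = 1527.02 × 60000/1001 = 8329200/91 ≈ 91529.6703.
Complete frames: 91529.

91529 frames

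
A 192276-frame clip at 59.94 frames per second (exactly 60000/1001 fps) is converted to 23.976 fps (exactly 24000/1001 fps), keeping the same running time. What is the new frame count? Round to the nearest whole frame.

76910 frames

Frames at target rate = 192276 × (24000/1001) / (60000/1001) = 384552/5 ≈ 76910.400.
Nearest whole frame: 76910.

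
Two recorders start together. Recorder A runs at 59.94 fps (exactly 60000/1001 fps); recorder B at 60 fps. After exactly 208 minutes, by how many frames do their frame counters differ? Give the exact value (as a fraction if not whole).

57600/77 frames

208 min = 12480 s.
A emits 60000/1001 × 12480 = 57600000/77 frames; B emits 60 × 12480 = 748800.
Difference = 57600/77 frames (≈ 748.0519); B is ahead of A.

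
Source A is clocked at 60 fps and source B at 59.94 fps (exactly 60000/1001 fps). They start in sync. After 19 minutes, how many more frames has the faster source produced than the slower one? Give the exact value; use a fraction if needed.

19 min = 1140 s.
A emits 60 × 1140 = 68400 frames; B emits 60000/1001 × 1140 = 68400000/1001.
Difference = 68400/1001 frames (≈ 68.3317); B is behind A.

68400/1001 frames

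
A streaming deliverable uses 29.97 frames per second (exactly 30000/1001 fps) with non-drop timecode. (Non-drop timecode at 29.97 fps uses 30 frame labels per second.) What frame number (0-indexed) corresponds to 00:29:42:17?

53477

Total seconds to the label: (0 × 3600 + 29 × 60 + 42) = 1782.
Frame index = 1782 × 30 + 17 = 53477.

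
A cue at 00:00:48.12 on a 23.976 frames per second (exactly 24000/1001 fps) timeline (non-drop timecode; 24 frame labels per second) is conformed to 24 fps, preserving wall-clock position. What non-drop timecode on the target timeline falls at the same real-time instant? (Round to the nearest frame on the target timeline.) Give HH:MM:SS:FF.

Source frame index: (0×3600 + 0×60 + 48) × 24 + 12 = 1164.
Real time: 1164 / (24000/1001) = 97097/2000 s.
Target frame: (97097/2000) × (24) = 291291/250 ≈ 1165.164 → 1165.
At 24 labels/s: frame 1165 → 00:00:48:13.

00:00:48:13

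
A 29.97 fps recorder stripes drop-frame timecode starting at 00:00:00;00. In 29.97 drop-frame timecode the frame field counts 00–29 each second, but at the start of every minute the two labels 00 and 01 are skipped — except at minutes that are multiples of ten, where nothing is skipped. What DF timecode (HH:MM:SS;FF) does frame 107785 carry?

00:59:56;13

Each 10-minute DF block holds 10 × 60 × 30 − 9 × 2 = 17982 frames. 107785 ÷ 17982 → 5 full blocks, remainder 17875.
Within the partial block the first minute is 1800 frames and each further minute 1798, so 9 further minute boundaries passed. Total skipped labels = 18 × 5 + 2 × 9 = 108.
Non-drop label index = 107785 + 108 = 107893; at 30 labels/s that is 00:59:56:13, i.e. DF 00:59:56;13.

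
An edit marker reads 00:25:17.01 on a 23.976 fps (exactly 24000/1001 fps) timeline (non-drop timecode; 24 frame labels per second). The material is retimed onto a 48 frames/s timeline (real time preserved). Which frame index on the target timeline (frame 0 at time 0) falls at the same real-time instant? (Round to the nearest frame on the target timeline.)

frame 72891

Source frame index: (0×3600 + 25×60 + 17) × 24 + 1 = 36409.
Real time: 36409 / (24000/1001) = 36445409/24000 s.
Target frame: (36445409/24000) × (48) = 36445409/500 ≈ 72890.818 → 72891.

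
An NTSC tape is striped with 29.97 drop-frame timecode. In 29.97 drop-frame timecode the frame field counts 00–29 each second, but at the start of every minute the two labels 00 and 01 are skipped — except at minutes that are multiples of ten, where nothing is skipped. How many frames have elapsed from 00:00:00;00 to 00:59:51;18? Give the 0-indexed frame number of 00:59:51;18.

107640

As if non-drop at 30 labels/s: (0 × 3600 + 59 × 60 + 51) × 30 + 18 = 107748.
Minute boundaries passed: 59; those not divisible by 10: 59 − 5 = 54; dropped labels = 2 × 54 = 108.
Actual frame index = 107748 − 108 = 107640.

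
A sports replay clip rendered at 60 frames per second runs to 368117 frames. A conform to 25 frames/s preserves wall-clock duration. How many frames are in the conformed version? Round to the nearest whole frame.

Frames at target rate = 368117 × (25) / (60) = 1840585/12 ≈ 153382.083.
Nearest whole frame: 153382.

153382 frames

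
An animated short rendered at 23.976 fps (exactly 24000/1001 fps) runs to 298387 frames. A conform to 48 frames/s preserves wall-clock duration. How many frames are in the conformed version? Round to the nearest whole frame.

Frames at target rate = 298387 × (48) / (24000/1001) = 298685387/500 ≈ 597370.774.
Nearest whole frame: 597371.

597371 frames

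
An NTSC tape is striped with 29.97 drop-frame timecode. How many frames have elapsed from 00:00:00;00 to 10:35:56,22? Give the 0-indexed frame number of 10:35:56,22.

As if non-drop at 30 labels/s: (10 × 3600 + 35 × 60 + 56) × 30 + 22 = 1144702.
Minute boundaries passed: 635; those not divisible by 10: 635 − 63 = 572; dropped labels = 2 × 572 = 1144.
Actual frame index = 1144702 − 1144 = 1143558.

1143558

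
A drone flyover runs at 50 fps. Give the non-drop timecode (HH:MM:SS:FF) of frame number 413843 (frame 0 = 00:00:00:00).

02:17:56:43

413843 ÷ 50 = 8276 full seconds, remainder 43 frames.
8276 s = 2 h 17 min 56 s.
Timecode: 02:17:56:43.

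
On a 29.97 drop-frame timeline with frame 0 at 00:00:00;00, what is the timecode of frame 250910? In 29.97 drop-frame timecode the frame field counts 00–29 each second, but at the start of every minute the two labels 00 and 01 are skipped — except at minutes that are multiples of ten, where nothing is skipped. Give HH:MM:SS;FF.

Ten DF minutes hold 17982 frames, so frame 250910 lies in block 13 (frames 233766–251747) with 17144 frames into that block.
The block's first minute is 1800 frames and the rest 1798 each; 17144 frames reaches minute 9, so 13 × 18 + 9 × 2 = 252 labels have been skipped so far.
Adding those back, label number 250910 + 252 = 251162 at 30 labels/s is 8372 s + 2 f = 2 h 19 min 32 s frame 2, i.e. 02:19:32;02.

02:19:32;02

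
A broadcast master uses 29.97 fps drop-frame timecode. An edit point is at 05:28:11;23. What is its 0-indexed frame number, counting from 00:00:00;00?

As if non-drop at 30 labels/s: (5 × 3600 + 28 × 60 + 11) × 30 + 23 = 590753.
Minute boundaries passed: 328; those not divisible by 10: 328 − 32 = 296; dropped labels = 2 × 296 = 592.
Actual frame index = 590753 − 592 = 590161.

590161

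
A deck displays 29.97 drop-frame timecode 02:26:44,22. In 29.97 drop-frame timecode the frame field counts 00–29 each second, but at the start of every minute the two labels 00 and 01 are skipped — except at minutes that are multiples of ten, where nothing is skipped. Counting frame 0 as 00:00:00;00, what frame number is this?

As if non-drop at 30 labels/s: (2 × 3600 + 26 × 60 + 44) × 30 + 22 = 264142.
Minute boundaries passed: 146; those not divisible by 10: 146 − 14 = 132; dropped labels = 2 × 132 = 264.
Actual frame index = 264142 − 264 = 263878.

263878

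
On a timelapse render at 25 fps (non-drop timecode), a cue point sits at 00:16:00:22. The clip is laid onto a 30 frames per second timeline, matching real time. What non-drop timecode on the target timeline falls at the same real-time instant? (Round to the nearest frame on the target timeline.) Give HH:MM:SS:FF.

Source frame index: (0×3600 + 16×60 + 0) × 25 + 22 = 24022.
Real time: 24022 / (25) = 24022/25 s.
Target frame: (24022/25) × (30) = 144132/5 ≈ 28826.400 → 28826.
At 30 labels/s: frame 28826 → 00:16:00:26.

00:16:00:26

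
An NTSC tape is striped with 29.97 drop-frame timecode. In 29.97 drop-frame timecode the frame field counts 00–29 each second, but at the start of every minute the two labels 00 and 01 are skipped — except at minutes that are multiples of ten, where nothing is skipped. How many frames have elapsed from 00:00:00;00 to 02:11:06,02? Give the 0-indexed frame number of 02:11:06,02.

235746

Complete 10-minute blocks: 13, each 17982 frames → 233766.
Remaining 1 whole minute in the current block: 1800 + 0 × 1798 = 1800 frames.
Within the current minute: 6 × 30 + 2 − 2 = 180 (labels ;00/;01 skipped at this minute). Total = 233766 + 1800 + 180 = 235746.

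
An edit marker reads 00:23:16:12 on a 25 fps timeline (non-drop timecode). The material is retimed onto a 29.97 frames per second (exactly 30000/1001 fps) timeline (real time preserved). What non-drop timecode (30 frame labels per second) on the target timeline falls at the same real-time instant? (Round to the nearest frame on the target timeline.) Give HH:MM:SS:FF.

Source frame index: (0×3600 + 23×60 + 16) × 25 + 12 = 34912.
Real time: 34912 / (25) = 34912/25 s.
Target frame: (34912/25) × (30000/1001) = 41894400/1001 ≈ 41852.547 → 41853.
At 30 labels/s: frame 41853 → 00:23:15:03.

00:23:15:03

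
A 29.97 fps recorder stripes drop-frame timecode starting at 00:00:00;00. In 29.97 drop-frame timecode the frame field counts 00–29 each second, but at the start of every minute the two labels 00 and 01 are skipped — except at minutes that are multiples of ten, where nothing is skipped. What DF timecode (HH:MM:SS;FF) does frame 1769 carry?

Each 10-minute DF block holds 10 × 60 × 30 − 9 × 2 = 17982 frames. 1769 ÷ 17982 → 0 full blocks, remainder 1769.
Within the partial block the first minute is 1800 frames and each further minute 1798, so 0 further minute boundaries passed. Total skipped labels = 18 × 0 + 2 × 0 = 0.
Non-drop label index = 1769 + 0 = 1769; at 30 labels/s that is 00:00:58:29, i.e. DF 00:00:58;29.

00:00:58;29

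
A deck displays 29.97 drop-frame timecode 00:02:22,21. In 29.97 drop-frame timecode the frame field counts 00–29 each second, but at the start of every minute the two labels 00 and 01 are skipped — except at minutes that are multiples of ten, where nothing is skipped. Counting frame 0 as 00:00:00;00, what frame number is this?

4277

As if non-drop at 30 labels/s: (0 × 3600 + 2 × 60 + 22) × 30 + 21 = 4281.
Minute boundaries passed: 2; those not divisible by 10: 2 − 0 = 2; dropped labels = 2 × 2 = 4.
Actual frame index = 4281 − 4 = 4277.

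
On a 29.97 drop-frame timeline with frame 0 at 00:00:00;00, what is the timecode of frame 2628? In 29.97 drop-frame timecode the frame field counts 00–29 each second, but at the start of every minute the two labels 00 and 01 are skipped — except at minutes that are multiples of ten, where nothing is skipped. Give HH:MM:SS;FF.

Each 10-minute DF block holds 10 × 60 × 30 − 9 × 2 = 17982 frames. 2628 ÷ 17982 → 0 full blocks, remainder 2628.
Within the partial block the first minute is 1800 frames and each further minute 1798, so 1 further minute boundary passed. Total skipped labels = 18 × 0 + 2 × 1 = 2.
Non-drop label index = 2628 + 2 = 2630; at 30 labels/s that is 00:01:27:20, i.e. DF 00:01:27;20.

00:01:27;20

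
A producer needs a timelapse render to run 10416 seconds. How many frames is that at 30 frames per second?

Frames = 10416 × 30 = 312480.

312480 frames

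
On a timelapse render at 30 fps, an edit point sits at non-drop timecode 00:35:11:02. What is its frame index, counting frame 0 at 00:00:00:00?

Total seconds to the label: (0 × 3600 + 35 × 60 + 11) = 2111.
Frame index = 2111 × 30 + 2 = 63332.

63332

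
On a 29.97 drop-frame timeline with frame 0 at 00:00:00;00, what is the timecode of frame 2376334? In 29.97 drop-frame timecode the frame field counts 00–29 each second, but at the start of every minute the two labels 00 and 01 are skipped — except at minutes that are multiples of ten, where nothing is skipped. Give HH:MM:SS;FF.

22:01:30;12

Ten DF minutes hold 17982 frames, so frame 2376334 lies in block 132 (frames 2373624–2391605) with 2710 frames into that block.
The block's first minute is 1800 frames and the rest 1798 each; 2710 frames reaches minute 1, so 132 × 18 + 1 × 2 = 2378 labels have been skipped so far.
Adding those back, label number 2376334 + 2378 = 2378712 at 30 labels/s is 79290 s + 12 f = 22 h 1 min 30 s frame 12, i.e. 22:01:30;12.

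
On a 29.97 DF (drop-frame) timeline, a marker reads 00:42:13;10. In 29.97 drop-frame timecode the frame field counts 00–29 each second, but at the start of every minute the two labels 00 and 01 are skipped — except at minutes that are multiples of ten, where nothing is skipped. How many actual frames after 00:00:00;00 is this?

As if non-drop at 30 labels/s: (0 × 3600 + 42 × 60 + 13) × 30 + 10 = 76000.
Minute boundaries passed: 42; those not divisible by 10: 42 − 4 = 38; dropped labels = 2 × 38 = 76.
Actual frame index = 76000 − 76 = 75924.

75924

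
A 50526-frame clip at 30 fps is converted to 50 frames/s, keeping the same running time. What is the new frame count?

84210 frames

Target frames = source frames × (target rate / source rate) = 50526 × (50)/(30) = 50526 × 5/3 = 84210.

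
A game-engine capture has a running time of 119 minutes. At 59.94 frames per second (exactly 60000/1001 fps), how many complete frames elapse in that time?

119 min = 7140 s.
Frames = 7140 × 60000/1001 = 61200000/143 ≈ 427972.0280.
Complete frames: 427972.

427972 frames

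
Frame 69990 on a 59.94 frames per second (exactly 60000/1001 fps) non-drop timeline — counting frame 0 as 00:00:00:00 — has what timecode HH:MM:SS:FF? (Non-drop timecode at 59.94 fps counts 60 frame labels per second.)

00:19:26:30

69990 ÷ 60 = 1166 full seconds, remainder 30 frames.
1166 s = 0 h 19 min 26 s.
Timecode: 00:19:26:30.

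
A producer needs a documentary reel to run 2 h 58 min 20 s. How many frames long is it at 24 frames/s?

256800 frames

2 h 58 min 20 s = 10700 s.
Frames = 10700 × 24 = 256800.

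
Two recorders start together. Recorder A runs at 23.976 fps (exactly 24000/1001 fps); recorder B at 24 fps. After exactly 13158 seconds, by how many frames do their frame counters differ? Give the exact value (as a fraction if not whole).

315792/1001 frames

A emits 24000/1001 × 13158 = 315792000/1001 frames; B emits 24 × 13158 = 315792.
Difference = 315792/1001 frames (≈ 315.4765); B is ahead of A.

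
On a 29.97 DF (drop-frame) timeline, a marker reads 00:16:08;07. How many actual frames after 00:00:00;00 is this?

As if non-drop at 30 labels/s: (0 × 3600 + 16 × 60 + 8) × 30 + 7 = 29047.
Minute boundaries passed: 16; those not divisible by 10: 16 − 1 = 15; dropped labels = 2 × 15 = 30.
Actual frame index = 29047 − 30 = 29017.

29017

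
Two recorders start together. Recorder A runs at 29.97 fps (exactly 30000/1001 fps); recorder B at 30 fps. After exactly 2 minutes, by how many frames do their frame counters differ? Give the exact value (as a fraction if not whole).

3600/1001 frames

2 min = 120 s.
A emits 30000/1001 × 120 = 3600000/1001 frames; B emits 30 × 120 = 3600.
Difference = 3600/1001 frames (≈ 3.5964); B is ahead of A.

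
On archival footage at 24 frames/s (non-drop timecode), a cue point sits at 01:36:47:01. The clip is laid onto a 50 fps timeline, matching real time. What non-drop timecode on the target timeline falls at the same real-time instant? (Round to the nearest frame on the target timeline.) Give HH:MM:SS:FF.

Source frame index: (1×3600 + 36×60 + 47) × 24 + 1 = 139369.
Real time: 139369 / (24) = 139369/24 s.
Target frame: (139369/24) × (50) = 3484225/12 ≈ 290352.083 → 290352.
At 50 labels/s: frame 290352 → 01:36:47:02.

01:36:47:02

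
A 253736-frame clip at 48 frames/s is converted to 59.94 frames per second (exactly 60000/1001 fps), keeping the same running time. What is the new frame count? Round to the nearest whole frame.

316853 frames

Frames at target rate = 253736 × (60000/1001) / (48) = 45310000/143 ≈ 316853.147.
Nearest whole frame: 316853.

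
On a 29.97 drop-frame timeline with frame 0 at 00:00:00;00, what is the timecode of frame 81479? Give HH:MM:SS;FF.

00:45:18;21

Ten DF minutes hold 17982 frames, so frame 81479 lies in block 4 (frames 71928–89909) with 9551 frames into that block.
The block's first minute is 1800 frames and the rest 1798 each; 9551 frames reaches minute 5, so 4 × 18 + 5 × 2 = 82 labels have been skipped so far.
Adding those back, label number 81479 + 82 = 81561 at 30 labels/s is 2718 s + 21 f = 0 h 45 min 18 s frame 21, i.e. 00:45:18;21.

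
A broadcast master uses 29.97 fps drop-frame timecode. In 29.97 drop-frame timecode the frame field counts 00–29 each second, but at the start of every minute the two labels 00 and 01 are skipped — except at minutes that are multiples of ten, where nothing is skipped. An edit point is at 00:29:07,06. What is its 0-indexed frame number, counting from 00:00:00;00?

Complete 10-minute blocks: 2, each 17982 frames → 35964.
Remaining 9 whole minutes in the current block: 1800 + 8 × 1798 = 16184 frames.
Within the current minute: 7 × 30 + 6 − 2 = 214 (labels ;00/;01 skipped at this minute). Total = 35964 + 16184 + 214 = 52362.

52362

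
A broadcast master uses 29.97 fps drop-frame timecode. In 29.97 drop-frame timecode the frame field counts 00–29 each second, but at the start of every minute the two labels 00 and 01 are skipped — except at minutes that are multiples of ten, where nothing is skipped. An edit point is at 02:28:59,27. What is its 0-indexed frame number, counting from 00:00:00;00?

As if non-drop at 30 labels/s: (2 × 3600 + 28 × 60 + 59) × 30 + 27 = 268197.
Minute boundaries passed: 148; those not divisible by 10: 148 − 14 = 134; dropped labels = 2 × 134 = 268.
Actual frame index = 268197 − 268 = 267929.

267929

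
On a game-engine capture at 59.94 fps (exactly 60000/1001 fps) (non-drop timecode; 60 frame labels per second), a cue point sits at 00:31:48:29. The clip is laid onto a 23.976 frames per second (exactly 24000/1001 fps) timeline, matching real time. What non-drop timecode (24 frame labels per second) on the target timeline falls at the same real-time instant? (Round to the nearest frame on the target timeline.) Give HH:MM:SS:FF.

00:31:48:12

Source frame index: (0×3600 + 31×60 + 48) × 60 + 29 = 114509.
Real time: 114509 / (60000/1001) = 114623509/60000 s.
Target frame: (114623509/60000) × (24000/1001) = 229018/5 ≈ 45803.600 → 45804.
At 24 labels/s: frame 45804 → 00:31:48:12.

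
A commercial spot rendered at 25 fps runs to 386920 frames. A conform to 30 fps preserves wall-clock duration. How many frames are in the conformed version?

Target frames = source frames × (target rate / source rate) = 386920 × (30)/(25) = 386920 × 6/5 = 464304.

464304 frames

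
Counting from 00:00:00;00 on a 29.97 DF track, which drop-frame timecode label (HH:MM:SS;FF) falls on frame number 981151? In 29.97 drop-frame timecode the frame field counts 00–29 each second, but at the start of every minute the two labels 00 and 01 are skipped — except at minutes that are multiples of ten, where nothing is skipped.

09:05:37;23

Ten DF minutes hold 17982 frames, so frame 981151 lies in block 54 (frames 971028–989009) with 10123 frames into that block.
The block's first minute is 1800 frames and the rest 1798 each; 10123 frames reaches minute 5, so 54 × 18 + 5 × 2 = 982 labels have been skipped so far.
Adding those back, label number 981151 + 982 = 982133 at 30 labels/s is 32737 s + 23 f = 9 h 5 min 37 s frame 23, i.e. 09:05:37;23.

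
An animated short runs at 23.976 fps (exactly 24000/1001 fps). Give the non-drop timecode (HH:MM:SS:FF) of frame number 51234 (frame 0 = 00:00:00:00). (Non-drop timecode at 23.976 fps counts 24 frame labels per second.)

51234 ÷ 24 = 2134 full seconds, remainder 18 frames.
2134 s = 0 h 35 min 34 s.
Timecode: 00:35:34:18.

00:35:34:18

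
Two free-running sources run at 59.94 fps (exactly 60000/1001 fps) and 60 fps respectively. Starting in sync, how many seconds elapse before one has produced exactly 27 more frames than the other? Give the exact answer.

The gap grows by |60 − 60000/1001| = 60/1001 frames per second.
Time for a 27-frame gap: 27 ÷ (60/1001) = 450.45 s.

450.45 seconds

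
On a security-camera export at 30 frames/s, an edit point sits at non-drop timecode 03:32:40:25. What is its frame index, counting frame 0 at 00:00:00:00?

frame 382825

Total seconds to the label: (3 × 3600 + 32 × 60 + 40) = 12760.
Frame index = 12760 × 30 + 25 = 382825.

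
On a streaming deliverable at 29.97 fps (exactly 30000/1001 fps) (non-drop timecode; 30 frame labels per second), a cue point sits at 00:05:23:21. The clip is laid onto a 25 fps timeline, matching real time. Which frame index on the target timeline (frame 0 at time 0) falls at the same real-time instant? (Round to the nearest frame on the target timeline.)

Source frame index: (0×3600 + 5×60 + 23) × 30 + 21 = 9711.
Real time: 9711 / (30000/1001) = 3240237/10000 s.
Target frame: (3240237/10000) × (25) = 3240237/400 ≈ 8100.592 → 8101.

frame 8101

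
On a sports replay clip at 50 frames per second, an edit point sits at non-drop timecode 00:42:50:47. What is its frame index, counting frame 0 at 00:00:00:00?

Total seconds to the label: (0 × 3600 + 42 × 60 + 50) = 2570.
Frame index = 2570 × 50 + 47 = 128547.

frame 128547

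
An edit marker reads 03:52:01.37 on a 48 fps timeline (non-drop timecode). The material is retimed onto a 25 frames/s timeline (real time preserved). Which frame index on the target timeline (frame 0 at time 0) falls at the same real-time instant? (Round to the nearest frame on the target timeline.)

frame 348044

Source frame index: (3×3600 + 52×60 + 1) × 48 + 37 = 668245.
Real time: 668245 / (48) = 668245/48 s.
Target frame: (668245/48) × (25) = 16706125/48 ≈ 348044.271 → 348044.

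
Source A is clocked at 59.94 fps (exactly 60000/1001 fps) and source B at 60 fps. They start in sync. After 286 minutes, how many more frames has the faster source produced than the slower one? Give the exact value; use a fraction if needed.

286 min = 17160 s.
A emits 60000/1001 × 17160 = 7200000/7 frames; B emits 60 × 17160 = 1029600.
Difference = 7200/7 frames (≈ 1028.5714); B is ahead of A.

7200/7 frames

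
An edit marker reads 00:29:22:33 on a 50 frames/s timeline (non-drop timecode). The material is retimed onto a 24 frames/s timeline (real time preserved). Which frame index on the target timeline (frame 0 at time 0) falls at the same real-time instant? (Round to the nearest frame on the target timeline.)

Source frame index: (0×3600 + 29×60 + 22) × 50 + 33 = 88133.
Real time: 88133 / (50) = 88133/50 s.
Target frame: (88133/50) × (24) = 1057596/25 ≈ 42303.840 → 42304.

frame 42304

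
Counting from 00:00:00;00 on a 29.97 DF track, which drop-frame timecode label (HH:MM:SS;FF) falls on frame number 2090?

Each 10-minute DF block holds 10 × 60 × 30 − 9 × 2 = 17982 frames. 2090 ÷ 17982 → 0 full blocks, remainder 2090.
Within the partial block the first minute is 1800 frames and each further minute 1798, so 1 further minute boundary passed. Total skipped labels = 18 × 0 + 2 × 1 = 2.
Non-drop label index = 2090 + 2 = 2092; at 30 labels/s that is 00:01:09:22, i.e. DF 00:01:09;22.

00:01:09;22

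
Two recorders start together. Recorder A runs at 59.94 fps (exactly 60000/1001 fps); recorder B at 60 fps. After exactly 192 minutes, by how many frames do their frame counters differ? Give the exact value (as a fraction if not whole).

691200/1001 frames

192 min = 11520 s.
A emits 60000/1001 × 11520 = 691200000/1001 frames; B emits 60 × 11520 = 691200.
Difference = 691200/1001 frames (≈ 690.5095); B is ahead of A.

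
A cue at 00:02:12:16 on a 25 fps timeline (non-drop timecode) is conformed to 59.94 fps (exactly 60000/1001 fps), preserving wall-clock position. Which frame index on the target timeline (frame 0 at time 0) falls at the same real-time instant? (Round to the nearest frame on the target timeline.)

frame 7950

Source frame index: (0×3600 + 2×60 + 12) × 25 + 16 = 3316.
Real time: 3316 / (25) = 3316/25 s.
Target frame: (3316/25) × (60000/1001) = 7958400/1001 ≈ 7950.450 → 7950.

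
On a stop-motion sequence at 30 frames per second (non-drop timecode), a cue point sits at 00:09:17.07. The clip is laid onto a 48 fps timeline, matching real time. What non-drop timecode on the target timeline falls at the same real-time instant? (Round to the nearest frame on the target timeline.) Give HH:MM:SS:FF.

Source frame index: (0×3600 + 9×60 + 17) × 30 + 7 = 16717.
Real time: 16717 / (30) = 16717/30 s.
Target frame: (16717/30) × (48) = 133736/5 ≈ 26747.200 → 26747.
At 48 labels/s: frame 26747 → 00:09:17:11.

00:09:17:11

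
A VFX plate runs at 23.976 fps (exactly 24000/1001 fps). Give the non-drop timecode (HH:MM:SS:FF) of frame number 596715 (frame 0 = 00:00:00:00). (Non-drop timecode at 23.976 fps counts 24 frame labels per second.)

596715 ÷ 24 = 24863 full seconds, remainder 3 frames.
24863 s = 6 h 54 min 23 s.
Timecode: 06:54:23:03.

06:54:23:03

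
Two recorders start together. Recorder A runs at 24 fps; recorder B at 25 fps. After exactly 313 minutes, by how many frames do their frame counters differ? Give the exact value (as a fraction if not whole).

313 min = 18780 s.
A emits 24 × 18780 = 450720 frames; B emits 25 × 18780 = 469500.
Difference = 18780 frames; B is ahead of A.

18780 frames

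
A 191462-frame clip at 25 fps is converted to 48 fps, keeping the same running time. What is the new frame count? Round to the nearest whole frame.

367607 frames

Frames at target rate = 191462 × (48) / (25) = 9190176/25 ≈ 367607.040.
Nearest whole frame: 367607.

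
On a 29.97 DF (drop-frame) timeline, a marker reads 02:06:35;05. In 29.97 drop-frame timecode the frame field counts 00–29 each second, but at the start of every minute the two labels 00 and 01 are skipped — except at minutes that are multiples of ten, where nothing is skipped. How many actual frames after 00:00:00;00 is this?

227627

Complete 10-minute blocks: 12, each 17982 frames → 215784.
Remaining 6 whole minutes in the current block: 1800 + 5 × 1798 = 10790 frames.
Within the current minute: 35 × 30 + 5 − 2 = 1053 (labels ;00/;01 skipped at this minute). Total = 215784 + 10790 + 1053 = 227627.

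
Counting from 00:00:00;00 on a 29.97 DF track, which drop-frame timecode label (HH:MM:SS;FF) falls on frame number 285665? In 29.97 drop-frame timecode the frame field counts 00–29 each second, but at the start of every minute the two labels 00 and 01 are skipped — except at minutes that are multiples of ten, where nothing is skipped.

02:38:51;21

Each 10-minute DF block holds 10 × 60 × 30 − 9 × 2 = 17982 frames. 285665 ÷ 17982 → 15 full blocks, remainder 15935.
Within the partial block the first minute is 1800 frames and each further minute 1798, so 8 further minute boundaries passed. Total skipped labels = 18 × 15 + 2 × 8 = 286.
Non-drop label index = 285665 + 286 = 285951; at 30 labels/s that is 02:38:51:21, i.e. DF 02:38:51;21.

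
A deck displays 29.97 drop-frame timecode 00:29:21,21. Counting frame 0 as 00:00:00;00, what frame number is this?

52797

Complete 10-minute blocks: 2, each 17982 frames → 35964.
Remaining 9 whole minutes in the current block: 1800 + 8 × 1798 = 16184 frames.
Within the current minute: 21 × 30 + 21 − 2 = 649 (labels ;00/;01 skipped at this minute). Total = 35964 + 16184 + 649 = 52797.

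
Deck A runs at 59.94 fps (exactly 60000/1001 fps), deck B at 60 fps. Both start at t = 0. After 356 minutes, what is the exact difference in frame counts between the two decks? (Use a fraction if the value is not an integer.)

1281600/1001 frames

356 min = 21360 s.
A emits 60000/1001 × 21360 = 1281600000/1001 frames; B emits 60 × 21360 = 1281600.
Difference = 1281600/1001 frames (≈ 1280.3197); B is ahead of A.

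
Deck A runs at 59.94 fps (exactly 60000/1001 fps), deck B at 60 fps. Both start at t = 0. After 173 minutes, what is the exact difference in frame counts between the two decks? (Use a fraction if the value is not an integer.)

622800/1001 frames

173 min = 10380 s.
A emits 60000/1001 × 10380 = 622800000/1001 frames; B emits 60 × 10380 = 622800.
Difference = 622800/1001 frames (≈ 622.1778); B is ahead of A.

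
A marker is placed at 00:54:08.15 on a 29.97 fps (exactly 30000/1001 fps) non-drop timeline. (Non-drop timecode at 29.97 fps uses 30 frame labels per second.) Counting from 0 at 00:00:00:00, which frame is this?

97455

Total seconds to the label: (0 × 3600 + 54 × 60 + 8) = 3248.
Frame index = 3248 × 30 + 15 = 97455.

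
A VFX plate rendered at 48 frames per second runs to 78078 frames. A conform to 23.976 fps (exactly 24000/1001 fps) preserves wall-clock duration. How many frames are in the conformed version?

Target frames = source frames × (target rate / source rate) = 78078 × (24000/1001)/(48) = 78078 × 500/1001 = 39000.

39000 frames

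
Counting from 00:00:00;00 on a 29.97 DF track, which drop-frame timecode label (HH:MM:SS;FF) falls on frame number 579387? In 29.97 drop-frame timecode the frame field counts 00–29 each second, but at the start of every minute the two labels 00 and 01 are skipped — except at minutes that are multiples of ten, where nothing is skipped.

Ten DF minutes hold 17982 frames, so frame 579387 lies in block 32 (frames 575424–593405) with 3963 frames into that block.
The block's first minute is 1800 frames and the rest 1798 each; 3963 frames reaches minute 2, so 32 × 18 + 2 × 2 = 580 labels have been skipped so far.
Adding those back, label number 579387 + 580 = 579967 at 30 labels/s is 19332 s + 7 f = 5 h 22 min 12 s frame 7, i.e. 05:22:12;07.

05:22:12;07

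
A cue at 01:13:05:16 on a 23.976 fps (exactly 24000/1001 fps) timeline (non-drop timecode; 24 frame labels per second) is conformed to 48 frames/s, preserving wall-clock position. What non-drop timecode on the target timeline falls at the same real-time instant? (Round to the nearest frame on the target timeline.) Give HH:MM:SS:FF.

01:13:10:03

Source frame index: (1×3600 + 13×60 + 5) × 24 + 16 = 105256.
Real time: 105256 / (24000/1001) = 13170157/3000 s.
Target frame: (13170157/3000) × (48) = 26340314/125 ≈ 210722.512 → 210723.
At 48 labels/s: frame 210723 → 01:13:10:03.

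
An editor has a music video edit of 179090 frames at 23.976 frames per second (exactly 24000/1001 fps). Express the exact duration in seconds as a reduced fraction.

17926909/2400 seconds

Running time = 179090 ÷ (24000/1001) = 179090 × 1001/24000 = 17926909/2400 s.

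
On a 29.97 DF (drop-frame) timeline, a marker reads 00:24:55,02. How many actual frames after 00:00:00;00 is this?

44808

As if non-drop at 30 labels/s: (0 × 3600 + 24 × 60 + 55) × 30 + 2 = 44852.
Minute boundaries passed: 24; those not divisible by 10: 24 − 2 = 22; dropped labels = 2 × 22 = 44.
Actual frame index = 44852 − 44 = 44808.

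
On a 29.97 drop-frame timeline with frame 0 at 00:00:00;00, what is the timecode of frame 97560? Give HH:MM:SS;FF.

Each 10-minute DF block holds 10 × 60 × 30 − 9 × 2 = 17982 frames. 97560 ÷ 17982 → 5 full blocks, remainder 7650.
Within the partial block the first minute is 1800 frames and each further minute 1798, so 4 further minute boundaries passed. Total skipped labels = 18 × 5 + 2 × 4 = 98.
Non-drop label index = 97560 + 98 = 97658; at 30 labels/s that is 00:54:15:08, i.e. DF 00:54:15;08.

00:54:15;08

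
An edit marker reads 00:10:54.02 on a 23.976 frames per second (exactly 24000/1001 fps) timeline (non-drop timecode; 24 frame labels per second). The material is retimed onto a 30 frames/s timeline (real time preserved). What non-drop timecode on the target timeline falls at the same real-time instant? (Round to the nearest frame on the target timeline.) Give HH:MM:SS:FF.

00:10:54:22

Source frame index: (0×3600 + 10×60 + 54) × 24 + 2 = 15698.
Real time: 15698 / (24000/1001) = 7856849/12000 s.
Target frame: (7856849/12000) × (30) = 7856849/400 ≈ 19642.123 → 19642.
At 30 labels/s: frame 19642 → 00:10:54:22.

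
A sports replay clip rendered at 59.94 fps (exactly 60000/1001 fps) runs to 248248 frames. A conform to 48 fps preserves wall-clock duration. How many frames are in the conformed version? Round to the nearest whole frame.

198797 frames

Frames at target rate = 248248 × (48) / (60000/1001) = 124248124/625 ≈ 198796.998.
Nearest whole frame: 198797.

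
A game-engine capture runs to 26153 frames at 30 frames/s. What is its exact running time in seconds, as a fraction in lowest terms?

Running time = 26153 ÷ (30) = 26153 × 1/30 = 26153/30 s.

26153/30 seconds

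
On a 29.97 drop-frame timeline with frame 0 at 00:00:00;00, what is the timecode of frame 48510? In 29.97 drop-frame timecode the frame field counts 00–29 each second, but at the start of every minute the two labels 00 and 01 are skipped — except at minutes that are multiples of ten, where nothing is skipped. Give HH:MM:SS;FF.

Each 10-minute DF block holds 10 × 60 × 30 − 9 × 2 = 17982 frames. 48510 ÷ 17982 → 2 full blocks, remainder 12546.
Within the partial block the first minute is 1800 frames and each further minute 1798, so 6 further minute boundaries passed. Total skipped labels = 18 × 2 + 2 × 6 = 48.
Non-drop label index = 48510 + 48 = 48558; at 30 labels/s that is 00:26:58:18, i.e. DF 00:26:58;18.

00:26:58;18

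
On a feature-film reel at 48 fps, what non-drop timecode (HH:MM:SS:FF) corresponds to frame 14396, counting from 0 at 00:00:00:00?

14396 ÷ 48 = 299 full seconds, remainder 44 frames.
299 s = 0 h 4 min 59 s.
Timecode: 00:04:59:44.

00:04:59:44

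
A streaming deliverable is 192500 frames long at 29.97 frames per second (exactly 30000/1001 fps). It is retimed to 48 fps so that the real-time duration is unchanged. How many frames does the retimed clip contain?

308308 frames

Target frames = source frames × (target rate / source rate) = 192500 × (48)/(30000/1001) = 192500 × 1001/625 = 308308.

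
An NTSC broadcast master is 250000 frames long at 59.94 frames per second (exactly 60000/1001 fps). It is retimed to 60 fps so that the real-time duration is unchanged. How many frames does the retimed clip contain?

250250 frames

Target frames = source frames × (target rate / source rate) = 250000 × (60)/(60000/1001) = 250000 × 1001/1000 = 250250.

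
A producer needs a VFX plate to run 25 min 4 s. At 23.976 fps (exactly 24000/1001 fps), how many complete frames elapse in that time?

25 min 4 s = 1504 s.
Frames = 1504 × 24000/1001 = 36096000/1001 ≈ 36059.9401.
Complete frames: 36059.

36059 frames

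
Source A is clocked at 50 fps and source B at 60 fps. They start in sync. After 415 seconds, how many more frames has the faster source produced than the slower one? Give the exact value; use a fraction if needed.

A emits 50 × 415 = 20750 frames; B emits 60 × 415 = 24900.
Difference = 4150 frames; B is ahead of A.

4150 frames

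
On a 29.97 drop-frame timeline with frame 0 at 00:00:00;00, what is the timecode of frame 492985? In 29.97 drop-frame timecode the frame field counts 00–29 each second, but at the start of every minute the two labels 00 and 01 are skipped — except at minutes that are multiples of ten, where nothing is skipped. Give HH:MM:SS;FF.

04:34:09;09

Ten DF minutes hold 17982 frames, so frame 492985 lies in block 27 (frames 485514–503495) with 7471 frames into that block.
The block's first minute is 1800 frames and the rest 1798 each; 7471 frames reaches minute 4, so 27 × 18 + 4 × 2 = 494 labels have been skipped so far.
Adding those back, label number 492985 + 494 = 493479 at 30 labels/s is 16449 s + 9 f = 4 h 34 min 9 s frame 9, i.e. 04:34:09;09.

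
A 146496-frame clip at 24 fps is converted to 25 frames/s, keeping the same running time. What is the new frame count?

152600 frames

Target frames = source frames × (target rate / source rate) = 146496 × (25)/(24) = 146496 × 25/24 = 152600.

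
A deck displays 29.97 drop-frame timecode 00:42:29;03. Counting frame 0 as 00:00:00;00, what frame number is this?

76397

As if non-drop at 30 labels/s: (0 × 3600 + 42 × 60 + 29) × 30 + 3 = 76473.
Minute boundaries passed: 42; those not divisible by 10: 42 − 4 = 38; dropped labels = 2 × 38 = 76.
Actual frame index = 76473 − 76 = 76397.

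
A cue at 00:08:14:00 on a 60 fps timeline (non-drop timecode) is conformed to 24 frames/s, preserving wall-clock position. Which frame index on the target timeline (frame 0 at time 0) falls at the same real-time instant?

frame 11856

Source frame index: (0×3600 + 8×60 + 14) × 60 + 0 = 29640.
Real time: 29640 / (60) = 494 s.
Target frame: (494) × (24) = 11856.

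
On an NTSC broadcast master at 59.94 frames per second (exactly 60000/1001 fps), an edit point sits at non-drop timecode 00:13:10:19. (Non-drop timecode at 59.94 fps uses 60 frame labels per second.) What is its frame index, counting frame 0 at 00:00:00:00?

Total seconds to the label: (0 × 3600 + 13 × 60 + 10) = 790.
Frame index = 790 × 60 + 19 = 47419.

frame 47419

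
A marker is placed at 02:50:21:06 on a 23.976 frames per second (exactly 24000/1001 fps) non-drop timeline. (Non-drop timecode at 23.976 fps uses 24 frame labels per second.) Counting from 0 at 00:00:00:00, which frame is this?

frame 245310

Total seconds to the label: (2 × 3600 + 50 × 60 + 21) = 10221.
Frame index = 10221 × 24 + 6 = 245310.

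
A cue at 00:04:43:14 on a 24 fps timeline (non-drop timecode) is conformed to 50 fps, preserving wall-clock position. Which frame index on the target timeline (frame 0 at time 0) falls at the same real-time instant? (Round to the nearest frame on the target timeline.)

Source frame index: (0×3600 + 4×60 + 43) × 24 + 14 = 6806.
Real time: 6806 / (24) = 3403/12 s.
Target frame: (3403/12) × (50) = 85075/6 ≈ 14179.167 → 14179.

frame 14179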